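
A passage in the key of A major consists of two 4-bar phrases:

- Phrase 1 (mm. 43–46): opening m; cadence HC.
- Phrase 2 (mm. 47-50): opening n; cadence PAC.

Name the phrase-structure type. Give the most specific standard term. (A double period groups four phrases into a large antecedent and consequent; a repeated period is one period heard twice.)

Phrase 1 ends with a half cadence (weaker) and phrase 2 with a perfect authentic cadence (stronger): antecedent + consequent = a period.
The two phrases open with different material (m / n), so the period is contrasting.

contrasting period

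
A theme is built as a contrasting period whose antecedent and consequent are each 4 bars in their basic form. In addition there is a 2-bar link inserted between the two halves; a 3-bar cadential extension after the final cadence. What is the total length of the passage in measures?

Basic contrasting period: 4 + 4 = 8 bars.
8 (basic form) + 2 (link) + 3 (cadential extension) = 13.

13 measures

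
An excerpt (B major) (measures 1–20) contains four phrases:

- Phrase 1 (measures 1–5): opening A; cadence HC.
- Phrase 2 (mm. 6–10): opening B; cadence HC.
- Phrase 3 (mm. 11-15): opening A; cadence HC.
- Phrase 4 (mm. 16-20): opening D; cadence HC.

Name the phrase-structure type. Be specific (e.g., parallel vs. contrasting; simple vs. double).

phrase group

Phrase 4 ends with a half cadence, no stronger than phrase 2's half cadence, so the four phrases do not form a double period; nor do phrases 3–4 duplicate 1–2, so it is not a repeated period. With no phrase reaching a conclusive cadence, the passage is a phrase group.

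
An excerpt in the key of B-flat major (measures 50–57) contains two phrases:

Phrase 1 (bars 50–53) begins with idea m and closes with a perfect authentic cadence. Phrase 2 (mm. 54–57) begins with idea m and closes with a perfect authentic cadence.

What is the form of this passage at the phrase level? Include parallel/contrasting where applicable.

Both phrases have the same opening (m) and the same cadence (perfect authentic cadence): the second is a restatement, not a consequent, so this is a repeated phrase rather than a period.

repeated phrase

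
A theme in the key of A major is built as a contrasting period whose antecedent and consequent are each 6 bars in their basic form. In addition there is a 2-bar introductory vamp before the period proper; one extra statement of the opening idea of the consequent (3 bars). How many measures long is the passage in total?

Basic contrasting period: 6 + 6 = 12 bars.
12 (basic form) + 2 (introduction) + 3 (extra statement) = 17.

17 measures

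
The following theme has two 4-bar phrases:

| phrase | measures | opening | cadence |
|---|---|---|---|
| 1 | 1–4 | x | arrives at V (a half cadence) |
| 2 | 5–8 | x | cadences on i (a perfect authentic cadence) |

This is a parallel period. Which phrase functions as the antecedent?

The phrase ending with the weaker cadence (half cadence) is the antecedent; the one ending more conclusively (perfect authentic cadence) is the consequent. The antecedent is phrase 1.

phrase 1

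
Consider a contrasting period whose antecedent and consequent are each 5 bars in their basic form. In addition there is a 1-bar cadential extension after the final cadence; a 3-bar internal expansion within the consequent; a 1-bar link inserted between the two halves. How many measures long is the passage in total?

15 measures

Basic contrasting period: 5 + 5 = 10 bars.
10 (basic form) + 1 (cadential extension) + 3 (internal expansion) + 1 (link) = 15.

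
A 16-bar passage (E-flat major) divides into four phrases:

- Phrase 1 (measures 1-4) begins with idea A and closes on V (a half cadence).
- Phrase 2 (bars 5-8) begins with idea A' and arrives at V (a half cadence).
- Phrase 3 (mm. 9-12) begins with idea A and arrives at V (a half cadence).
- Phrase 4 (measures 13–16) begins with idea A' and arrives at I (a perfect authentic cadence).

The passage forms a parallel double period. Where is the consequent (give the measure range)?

In a double period the four phrases pair into a large antecedent (phrases 1–2, ending half cadence) and a large consequent (phrases 3–4, ending perfect authentic cadence). The consequent spans bars 9–16.

measures 9–16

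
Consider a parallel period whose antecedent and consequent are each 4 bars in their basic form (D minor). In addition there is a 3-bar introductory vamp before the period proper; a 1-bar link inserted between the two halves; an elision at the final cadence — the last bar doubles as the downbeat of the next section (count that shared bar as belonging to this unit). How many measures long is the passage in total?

Basic parallel period: 4 + 4 = 8 bars.
8 (basic form) + 3 (introduction) + 1 (link) = 12.
The elision shares a bar with the next section but does not change this unit's count.

12 measures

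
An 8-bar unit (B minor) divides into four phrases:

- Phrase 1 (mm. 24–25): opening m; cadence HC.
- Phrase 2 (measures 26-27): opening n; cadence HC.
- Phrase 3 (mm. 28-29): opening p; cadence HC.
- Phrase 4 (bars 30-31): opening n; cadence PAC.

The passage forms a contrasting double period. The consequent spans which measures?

measures 28–31

In a double period the four phrases pair into a large antecedent (phrases 1–2, ending half cadence) and a large consequent (phrases 3–4, ending perfect authentic cadence). The consequent spans mm. 28–31.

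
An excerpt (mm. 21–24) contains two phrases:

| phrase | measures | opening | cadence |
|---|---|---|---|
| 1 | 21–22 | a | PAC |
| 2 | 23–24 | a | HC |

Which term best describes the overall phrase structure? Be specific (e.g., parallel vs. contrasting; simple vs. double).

phrase group

The second phrase closes with a half cadence, which is not stronger than the first phrase's perfect authentic cadence; without a weak→strong cadential pair there is no antecedent–consequent relationship, so this is a phrase group rather than a period.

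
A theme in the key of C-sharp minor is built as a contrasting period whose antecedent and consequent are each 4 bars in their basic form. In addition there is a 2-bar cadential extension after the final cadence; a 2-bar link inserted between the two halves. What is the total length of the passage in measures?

12 measures

Basic contrasting period: 4 + 4 = 8 bars.
8 (basic form) + 2 (cadential extension) + 2 (link) = 12.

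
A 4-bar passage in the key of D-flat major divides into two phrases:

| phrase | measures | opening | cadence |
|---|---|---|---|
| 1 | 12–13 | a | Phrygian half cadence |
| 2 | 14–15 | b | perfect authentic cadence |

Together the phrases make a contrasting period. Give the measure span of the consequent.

The phrase ending with the weaker cadence (Phrygian half cadence) is the antecedent; the one ending more conclusively (perfect authentic cadence) is the consequent. The consequent is measures 14–15.

measures 14–15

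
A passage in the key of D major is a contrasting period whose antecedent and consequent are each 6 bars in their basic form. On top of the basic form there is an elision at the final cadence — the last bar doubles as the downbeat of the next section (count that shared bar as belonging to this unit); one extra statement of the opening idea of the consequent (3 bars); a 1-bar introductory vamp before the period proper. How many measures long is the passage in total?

Basic contrasting period: 6 + 6 = 12 bars.
12 (basic form) + 3 (extra statement) + 1 (introduction) = 16.
The elision shares a bar with the next section but does not change this unit's count.

16 measures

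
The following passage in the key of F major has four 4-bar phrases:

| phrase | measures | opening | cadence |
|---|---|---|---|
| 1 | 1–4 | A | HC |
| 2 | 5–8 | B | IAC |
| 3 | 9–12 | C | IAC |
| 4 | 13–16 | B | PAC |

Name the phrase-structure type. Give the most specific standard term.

Four phrases in two halves: the first half (measures 1-8) ends with an imperfect authentic cadence, the second (mm. 9–16) with a perfect authentic cadence — a large antecedent–consequent pair, i.e. a double period.
Phrase 3 begins with different material from phrase 1, making it contrasting.

contrasting double period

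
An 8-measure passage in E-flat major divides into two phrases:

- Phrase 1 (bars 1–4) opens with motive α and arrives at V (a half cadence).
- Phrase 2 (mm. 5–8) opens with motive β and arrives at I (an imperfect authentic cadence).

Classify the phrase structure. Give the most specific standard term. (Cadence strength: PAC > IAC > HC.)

contrasting period

Phrase 1 ends with a half cadence (weaker) and phrase 2 with an imperfect authentic cadence (stronger): antecedent + consequent = a period.
The two phrases open with different material (α / β), so the period is contrasting.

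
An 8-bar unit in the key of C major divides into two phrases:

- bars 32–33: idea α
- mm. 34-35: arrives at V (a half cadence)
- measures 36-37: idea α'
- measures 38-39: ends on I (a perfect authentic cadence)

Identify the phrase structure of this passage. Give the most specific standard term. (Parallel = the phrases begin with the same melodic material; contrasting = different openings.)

parallel period

Phrase 1 ends with a half cadence (weaker) and phrase 2 with a perfect authentic cadence (stronger): antecedent + consequent = a period.
The two phrases open with the same material (α / α'), so the period is parallel.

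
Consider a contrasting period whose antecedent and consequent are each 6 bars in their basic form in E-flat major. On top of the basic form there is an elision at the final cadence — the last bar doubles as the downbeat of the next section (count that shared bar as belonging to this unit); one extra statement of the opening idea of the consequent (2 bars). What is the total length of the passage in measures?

14 measures

Basic contrasting period: 6 + 6 = 12 bars.
12 (basic form) + 2 (extra statement) = 14.
The elision shares a bar with the next section but does not change this unit's count.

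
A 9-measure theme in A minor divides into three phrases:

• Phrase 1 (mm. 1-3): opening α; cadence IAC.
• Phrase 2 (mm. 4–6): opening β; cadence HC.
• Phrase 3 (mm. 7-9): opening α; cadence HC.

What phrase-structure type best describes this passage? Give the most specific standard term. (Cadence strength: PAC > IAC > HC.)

The final phrase closes with a half cadence, which is not stronger than the preceding half cadence; the 3 phrases lack an overall antecedent–consequent design and so form a phrase group.

phrase group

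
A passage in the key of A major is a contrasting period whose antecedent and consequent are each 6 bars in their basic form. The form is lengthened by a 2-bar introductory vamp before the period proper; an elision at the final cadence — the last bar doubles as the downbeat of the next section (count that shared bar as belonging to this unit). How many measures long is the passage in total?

Basic contrasting period: 6 + 6 = 12 bars.
12 (basic form) + 2 (introduction) = 14.
The elision shares a bar with the next section but does not change this unit's count.

14 measures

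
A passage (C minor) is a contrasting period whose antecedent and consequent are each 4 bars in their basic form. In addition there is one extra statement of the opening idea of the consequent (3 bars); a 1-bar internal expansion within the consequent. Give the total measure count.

Basic contrasting period: 4 + 4 = 8 bars.
8 (basic form) + 3 (extra statement) + 1 (internal expansion) = 12.

12 measures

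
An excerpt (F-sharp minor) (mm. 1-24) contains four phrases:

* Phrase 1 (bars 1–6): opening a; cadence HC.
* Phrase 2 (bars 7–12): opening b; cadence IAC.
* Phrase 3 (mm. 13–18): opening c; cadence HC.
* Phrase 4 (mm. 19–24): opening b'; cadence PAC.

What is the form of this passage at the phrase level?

Four phrases in two halves: the first half (mm. 1-12) ends with an imperfect authentic cadence, the second (mm. 13-24) with a perfect authentic cadence — a large antecedent–consequent pair, i.e. a double period.
Phrase 3 begins with different material from phrase 1, making it contrasting.

contrasting double period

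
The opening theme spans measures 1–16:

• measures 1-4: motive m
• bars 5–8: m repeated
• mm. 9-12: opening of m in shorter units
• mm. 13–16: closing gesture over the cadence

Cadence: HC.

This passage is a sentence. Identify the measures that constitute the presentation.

The presentation of a sentence is the basic idea (measures 1–4) plus its repetition (mm. 5–8); the presentation is therefore mm. 1–8.

measures 1–8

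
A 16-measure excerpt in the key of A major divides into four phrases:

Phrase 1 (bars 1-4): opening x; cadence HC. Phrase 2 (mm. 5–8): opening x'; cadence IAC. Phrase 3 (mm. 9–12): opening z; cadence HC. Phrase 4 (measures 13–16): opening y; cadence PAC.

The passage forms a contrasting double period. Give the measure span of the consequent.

In a double period the first pair of phrases (ending imperfect authentic cadence) is the large antecedent and the second pair (ending perfect authentic cadence) is the large consequent; the consequent is measures 9–16.

measures 9–16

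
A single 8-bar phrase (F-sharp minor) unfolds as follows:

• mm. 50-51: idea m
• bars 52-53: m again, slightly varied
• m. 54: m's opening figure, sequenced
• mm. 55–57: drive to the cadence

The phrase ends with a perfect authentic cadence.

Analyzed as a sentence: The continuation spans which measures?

measures 54–57

After the presentation (mm. 50–53), the continuation covers the fragmentation through the cadence: bars 54–57.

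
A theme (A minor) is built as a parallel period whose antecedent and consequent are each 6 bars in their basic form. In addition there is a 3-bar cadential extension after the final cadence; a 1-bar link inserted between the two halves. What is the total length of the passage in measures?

16 measures

Basic parallel period: 6 + 6 = 12 bars.
12 (basic form) + 3 (cadential extension) + 1 (link) = 16.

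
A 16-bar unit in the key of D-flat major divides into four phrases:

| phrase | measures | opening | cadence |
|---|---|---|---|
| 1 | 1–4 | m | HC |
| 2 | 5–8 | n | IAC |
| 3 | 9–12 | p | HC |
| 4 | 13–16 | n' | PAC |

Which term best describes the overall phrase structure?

contrasting double period

Four phrases in two halves: the first half (mm. 1-8) ends with an imperfect authentic cadence, the second (measures 9–16) with a perfect authentic cadence — a large antecedent–consequent pair, i.e. a double period.
Phrase 3 begins with different material from phrase 1, making it contrasting.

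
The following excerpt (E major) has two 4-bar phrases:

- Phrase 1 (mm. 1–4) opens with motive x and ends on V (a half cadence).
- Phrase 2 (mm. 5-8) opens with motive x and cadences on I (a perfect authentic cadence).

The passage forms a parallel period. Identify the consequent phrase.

The phrase ending with the weaker cadence (half cadence) is the antecedent; the one ending more conclusively (perfect authentic cadence) is the consequent. The consequent is phrase 2.

phrase 2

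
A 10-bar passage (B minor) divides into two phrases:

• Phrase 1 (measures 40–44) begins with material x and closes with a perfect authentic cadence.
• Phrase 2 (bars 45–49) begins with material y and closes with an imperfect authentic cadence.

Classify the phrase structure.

The second phrase closes with an imperfect authentic cadence, which is not stronger than the first phrase's perfect authentic cadence; without a weak→strong cadential pair there is no antecedent–consequent relationship, so this is a phrase group rather than a period.

phrase group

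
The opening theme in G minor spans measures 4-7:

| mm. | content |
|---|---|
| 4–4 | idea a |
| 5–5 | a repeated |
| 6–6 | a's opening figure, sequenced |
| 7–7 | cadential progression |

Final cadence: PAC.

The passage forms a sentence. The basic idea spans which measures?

measures 4–4

The presentation of a sentence is the basic idea (bar 4) plus its repetition (measure 5); the basic idea is therefore bar 4.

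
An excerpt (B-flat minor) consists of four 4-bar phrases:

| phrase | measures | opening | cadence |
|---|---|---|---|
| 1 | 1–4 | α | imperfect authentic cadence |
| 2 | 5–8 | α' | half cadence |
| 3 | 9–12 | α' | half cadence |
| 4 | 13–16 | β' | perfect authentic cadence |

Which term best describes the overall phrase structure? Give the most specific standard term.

Four phrases in two halves: the first half (mm. 1-8) ends with a half cadence, the second (measures 9–16) with a perfect authentic cadence — a large antecedent–consequent pair, i.e. a double period.
Phrase 3 begins with the same material as phrase 1, making it parallel.

parallel double period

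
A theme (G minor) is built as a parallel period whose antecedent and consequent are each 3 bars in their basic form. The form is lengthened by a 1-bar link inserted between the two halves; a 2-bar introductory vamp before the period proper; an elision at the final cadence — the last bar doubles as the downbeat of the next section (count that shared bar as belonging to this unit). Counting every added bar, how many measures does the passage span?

9 measures

Basic parallel period: 3 + 3 = 6 bars.
6 (basic form) + 1 (link) + 2 (introduction) = 9.
The elision shares a bar with the next section but does not change this unit's count.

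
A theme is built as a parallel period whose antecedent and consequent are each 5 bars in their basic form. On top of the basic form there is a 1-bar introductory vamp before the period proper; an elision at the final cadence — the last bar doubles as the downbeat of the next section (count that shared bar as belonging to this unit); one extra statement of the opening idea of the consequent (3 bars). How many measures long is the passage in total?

Basic parallel period: 5 + 5 = 10 bars.
10 (basic form) + 1 (introduction) + 3 (extra statement) = 14.
The elision shares a bar with the next section but does not change this unit's count.

14 measures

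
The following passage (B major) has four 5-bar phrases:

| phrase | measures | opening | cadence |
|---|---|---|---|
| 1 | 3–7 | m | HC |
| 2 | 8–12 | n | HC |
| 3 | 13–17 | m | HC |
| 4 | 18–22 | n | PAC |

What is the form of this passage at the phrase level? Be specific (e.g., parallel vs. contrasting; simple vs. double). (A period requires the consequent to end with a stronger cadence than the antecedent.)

parallel double period

Four phrases in two halves: the first half (mm. 3–12) ends with a half cadence, the second (bars 13–22) with a perfect authentic cadence — a large antecedent–consequent pair, i.e. a double period.
Phrase 3 begins with the same material as phrase 1, making it parallel.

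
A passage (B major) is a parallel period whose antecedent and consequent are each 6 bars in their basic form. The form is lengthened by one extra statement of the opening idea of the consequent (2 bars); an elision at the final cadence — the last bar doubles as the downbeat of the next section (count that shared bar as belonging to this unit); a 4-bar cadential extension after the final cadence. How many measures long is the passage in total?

18 measures

Basic parallel period: 6 + 6 = 12 bars.
12 (basic form) + 2 (extra statement) + 4 (cadential extension) = 18.
The elision shares a bar with the next section but does not change this unit's count.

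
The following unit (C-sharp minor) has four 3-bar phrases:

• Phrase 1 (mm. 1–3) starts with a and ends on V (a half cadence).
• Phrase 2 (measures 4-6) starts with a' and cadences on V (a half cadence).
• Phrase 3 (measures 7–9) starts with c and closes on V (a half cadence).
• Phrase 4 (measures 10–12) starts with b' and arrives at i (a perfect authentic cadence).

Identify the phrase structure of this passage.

contrasting double period

Four phrases in two halves: the first half (mm. 1-6) ends with a half cadence, the second (measures 7-12) with a perfect authentic cadence — a large antecedent–consequent pair, i.e. a double period.
Phrase 3 begins with different material from phrase 1, making it contrasting.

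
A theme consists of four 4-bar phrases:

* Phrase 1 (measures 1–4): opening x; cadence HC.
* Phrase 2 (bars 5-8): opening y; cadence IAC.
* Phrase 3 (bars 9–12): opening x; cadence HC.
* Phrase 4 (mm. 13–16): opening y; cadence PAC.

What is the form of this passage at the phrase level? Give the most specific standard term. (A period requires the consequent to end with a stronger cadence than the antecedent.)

parallel double period

Four phrases in two halves: the first half (measures 1–8) ends with an imperfect authentic cadence, the second (mm. 9–16) with a perfect authentic cadence — a large antecedent–consequent pair, i.e. a double period.
Phrase 3 begins with the same material as phrase 1, making it parallel.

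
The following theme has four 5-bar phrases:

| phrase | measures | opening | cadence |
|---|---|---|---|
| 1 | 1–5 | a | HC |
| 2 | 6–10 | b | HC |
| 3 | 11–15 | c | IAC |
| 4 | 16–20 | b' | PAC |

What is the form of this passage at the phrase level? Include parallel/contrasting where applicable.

Four phrases in two halves: the first half (mm. 1-10) ends with a half cadence, the second (measures 11-20) with a perfect authentic cadence — a large antecedent–consequent pair, i.e. a double period.
Phrase 3 begins with different material from phrase 1, making it contrasting.

contrasting double period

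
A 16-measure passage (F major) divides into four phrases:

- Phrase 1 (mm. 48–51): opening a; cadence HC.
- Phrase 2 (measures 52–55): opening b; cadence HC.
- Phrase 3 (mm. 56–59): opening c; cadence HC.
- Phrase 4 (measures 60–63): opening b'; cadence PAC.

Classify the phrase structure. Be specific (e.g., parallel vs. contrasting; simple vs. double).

contrasting double period

Four phrases in two halves: the first half (measures 48–55) ends with a half cadence, the second (bars 56–63) with a perfect authentic cadence — a large antecedent–consequent pair, i.e. a double period.
Phrase 3 begins with different material from phrase 1, making it contrasting.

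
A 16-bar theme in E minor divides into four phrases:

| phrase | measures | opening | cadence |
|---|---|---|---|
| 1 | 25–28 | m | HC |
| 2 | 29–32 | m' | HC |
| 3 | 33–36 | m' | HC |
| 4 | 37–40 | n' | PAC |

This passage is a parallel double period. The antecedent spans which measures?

measures 25–32

In a double period the four phrases pair into a large antecedent (phrases 1–2, ending half cadence) and a large consequent (phrases 3–4, ending perfect authentic cadence). The antecedent spans bars 25–32.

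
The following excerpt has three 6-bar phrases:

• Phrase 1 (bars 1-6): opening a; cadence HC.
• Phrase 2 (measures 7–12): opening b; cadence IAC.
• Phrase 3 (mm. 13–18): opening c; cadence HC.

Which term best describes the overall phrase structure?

phrase group

The final phrase closes with a half cadence, which is not stronger than the preceding imperfect authentic cadence; the 3 phrases lack an overall antecedent–consequent design and so form a phrase group.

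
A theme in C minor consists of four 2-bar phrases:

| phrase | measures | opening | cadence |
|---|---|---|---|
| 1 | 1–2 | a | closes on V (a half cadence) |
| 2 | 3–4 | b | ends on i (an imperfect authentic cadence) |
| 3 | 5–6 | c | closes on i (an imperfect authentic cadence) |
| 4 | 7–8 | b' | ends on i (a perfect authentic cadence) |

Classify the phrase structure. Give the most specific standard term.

contrasting double period

Four phrases in two halves: the first half (mm. 1-4) ends with an imperfect authentic cadence, the second (measures 5-8) with a perfect authentic cadence — a large antecedent–consequent pair, i.e. a double period.
Phrase 3 begins with different material from phrase 1, making it contrasting.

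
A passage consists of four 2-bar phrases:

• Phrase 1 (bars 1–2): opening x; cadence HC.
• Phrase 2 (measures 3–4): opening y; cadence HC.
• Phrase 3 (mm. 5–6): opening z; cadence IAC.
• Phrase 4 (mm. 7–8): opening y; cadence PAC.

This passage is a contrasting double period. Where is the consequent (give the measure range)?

In a double period the four phrases pair into a large antecedent (phrases 1–2, ending half cadence) and a large consequent (phrases 3–4, ending perfect authentic cadence). The consequent spans bars 5–8.

measures 5–8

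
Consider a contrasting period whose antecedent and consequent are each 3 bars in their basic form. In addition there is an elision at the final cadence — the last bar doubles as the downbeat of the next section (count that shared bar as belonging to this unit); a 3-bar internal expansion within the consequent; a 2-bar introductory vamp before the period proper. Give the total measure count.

Basic contrasting period: 3 + 3 = 6 bars.
6 (basic form) + 3 (internal expansion) + 2 (introduction) = 11.
The elision shares a bar with the next section but does not change this unit's count.

11 measures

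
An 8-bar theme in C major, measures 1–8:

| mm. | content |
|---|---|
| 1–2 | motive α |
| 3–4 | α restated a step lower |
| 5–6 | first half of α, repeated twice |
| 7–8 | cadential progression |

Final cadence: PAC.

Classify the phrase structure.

sentence

Basic idea (mm. 1–2) + its repetition (mm. 3–4) form the presentation; fragmentation and cadence (mm. 5-8) form the continuation — the 8-bar whole is a sentence.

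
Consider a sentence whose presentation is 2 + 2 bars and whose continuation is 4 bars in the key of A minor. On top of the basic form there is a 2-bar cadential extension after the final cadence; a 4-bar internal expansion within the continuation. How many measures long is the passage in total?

Basic sentence: 2 + 2 + 4 = 8 bars.
8 (basic form) + 2 (cadential extension) + 4 (internal expansion) = 14.

14 measures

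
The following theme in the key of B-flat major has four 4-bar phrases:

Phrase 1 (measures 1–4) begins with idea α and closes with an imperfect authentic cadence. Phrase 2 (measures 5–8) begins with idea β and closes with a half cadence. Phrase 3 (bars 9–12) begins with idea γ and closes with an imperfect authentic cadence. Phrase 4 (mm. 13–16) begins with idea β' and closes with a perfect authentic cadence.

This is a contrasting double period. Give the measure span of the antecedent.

measures 1–8

In a double period the first pair of phrases (ending half cadence) is the large antecedent and the second pair (ending perfect authentic cadence) is the large consequent; the antecedent is measures 1–8.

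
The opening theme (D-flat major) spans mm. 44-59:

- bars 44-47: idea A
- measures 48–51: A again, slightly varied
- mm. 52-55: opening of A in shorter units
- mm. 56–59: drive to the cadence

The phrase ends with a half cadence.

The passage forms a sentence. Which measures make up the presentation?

The presentation of a sentence is the basic idea (mm. 44–47) plus its repetition (bars 48-51); the presentation is therefore mm. 44–51.

measures 44–51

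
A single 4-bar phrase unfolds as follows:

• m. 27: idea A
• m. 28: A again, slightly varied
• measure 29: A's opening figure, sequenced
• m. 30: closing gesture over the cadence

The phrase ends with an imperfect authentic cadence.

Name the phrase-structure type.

Basic idea (m. 27) + its repetition (measure 28) form the presentation; fragmentation and cadence (mm. 29–30) form the continuation — the 4-bar whole is a sentence.

sentence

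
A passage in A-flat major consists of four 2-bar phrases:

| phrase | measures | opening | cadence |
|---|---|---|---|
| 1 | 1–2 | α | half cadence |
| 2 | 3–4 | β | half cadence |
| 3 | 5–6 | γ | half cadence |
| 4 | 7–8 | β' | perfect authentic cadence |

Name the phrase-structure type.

contrasting double period

Four phrases in two halves: the first half (mm. 1-4) ends with a half cadence, the second (bars 5-8) with a perfect authentic cadence — a large antecedent–consequent pair, i.e. a double period.
Phrase 3 begins with different material from phrase 1, making it contrasting.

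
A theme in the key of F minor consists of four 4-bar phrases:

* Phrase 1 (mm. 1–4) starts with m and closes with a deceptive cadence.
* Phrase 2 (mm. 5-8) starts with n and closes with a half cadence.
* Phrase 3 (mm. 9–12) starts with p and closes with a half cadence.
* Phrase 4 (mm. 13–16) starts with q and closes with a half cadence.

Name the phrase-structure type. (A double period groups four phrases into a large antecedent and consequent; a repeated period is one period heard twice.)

Phrase 4 ends with a half cadence, no stronger than phrase 2's half cadence, so the four phrases do not form a double period; nor do phrases 3–4 duplicate 1–2, so it is not a repeated period. With no phrase reaching a conclusive cadence, the passage is a phrase group.

phrase group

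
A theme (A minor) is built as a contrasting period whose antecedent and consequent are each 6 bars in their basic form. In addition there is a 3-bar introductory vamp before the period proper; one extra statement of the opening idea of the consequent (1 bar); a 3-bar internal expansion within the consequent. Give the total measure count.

Basic contrasting period: 6 + 6 = 12 bars.
12 (basic form) + 3 (introduction) + 1 (extra statement) + 3 (internal expansion) = 19.

19 measures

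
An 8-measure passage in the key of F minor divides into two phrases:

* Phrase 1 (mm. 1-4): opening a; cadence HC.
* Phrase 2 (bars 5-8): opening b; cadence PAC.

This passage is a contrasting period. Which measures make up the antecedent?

measures 1–4

The antecedent is the phrase ending with the weaker cadence (half cadence, phrase 1) and the consequent the one ending more conclusively (perfect authentic cadence, phrase 2); the antecedent is mm. 1-4.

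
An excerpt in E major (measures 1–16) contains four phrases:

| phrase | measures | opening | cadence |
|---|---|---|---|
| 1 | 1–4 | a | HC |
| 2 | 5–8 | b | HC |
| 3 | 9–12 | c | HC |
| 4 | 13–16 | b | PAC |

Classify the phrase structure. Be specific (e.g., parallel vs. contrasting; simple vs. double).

contrasting double period

Four phrases in two halves: the first half (bars 1–8) ends with a half cadence, the second (measures 9–16) with a perfect authentic cadence — a large antecedent–consequent pair, i.e. a double period.
Phrase 3 begins with different material from phrase 1, making it contrasting.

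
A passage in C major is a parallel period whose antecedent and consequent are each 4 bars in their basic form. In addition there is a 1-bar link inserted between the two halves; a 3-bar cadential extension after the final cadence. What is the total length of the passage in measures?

12 measures

Basic parallel period: 4 + 4 = 8 bars.
8 (basic form) + 1 (link) + 3 (cadential extension) = 12.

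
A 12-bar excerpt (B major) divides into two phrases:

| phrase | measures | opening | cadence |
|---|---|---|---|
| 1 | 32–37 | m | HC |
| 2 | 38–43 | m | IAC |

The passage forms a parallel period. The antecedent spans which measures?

measures 32–37

The antecedent is the phrase ending with the weaker cadence (half cadence, phrase 1) and the consequent the one ending more conclusively (imperfect authentic cadence, phrase 2); the antecedent is measures 32–37.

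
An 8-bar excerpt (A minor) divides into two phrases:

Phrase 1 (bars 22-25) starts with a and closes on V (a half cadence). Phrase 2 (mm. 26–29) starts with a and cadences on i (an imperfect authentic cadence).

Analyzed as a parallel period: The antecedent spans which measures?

measures 22–25

The antecedent is the phrase ending with the weaker cadence (half cadence, phrase 1) and the consequent the one ending more conclusively (imperfect authentic cadence, phrase 2); the antecedent is bars 22–25.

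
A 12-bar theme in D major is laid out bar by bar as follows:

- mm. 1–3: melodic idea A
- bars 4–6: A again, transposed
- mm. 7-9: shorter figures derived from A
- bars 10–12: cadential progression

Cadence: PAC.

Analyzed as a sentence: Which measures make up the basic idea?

The presentation of a sentence is the basic idea (mm. 1–3) plus its repetition (measures 4–6); the basic idea is therefore measures 1–3.

measures 1–3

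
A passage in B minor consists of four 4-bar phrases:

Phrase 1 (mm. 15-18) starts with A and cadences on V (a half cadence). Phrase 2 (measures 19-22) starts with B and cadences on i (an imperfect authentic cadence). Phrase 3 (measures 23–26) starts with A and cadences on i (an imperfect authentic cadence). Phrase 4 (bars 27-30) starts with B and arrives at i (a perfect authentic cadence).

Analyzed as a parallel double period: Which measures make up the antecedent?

In a double period the four phrases pair into a large antecedent (phrases 1–2, ending imperfect authentic cadence) and a large consequent (phrases 3–4, ending perfect authentic cadence). The antecedent spans mm. 15–22.

measures 15–22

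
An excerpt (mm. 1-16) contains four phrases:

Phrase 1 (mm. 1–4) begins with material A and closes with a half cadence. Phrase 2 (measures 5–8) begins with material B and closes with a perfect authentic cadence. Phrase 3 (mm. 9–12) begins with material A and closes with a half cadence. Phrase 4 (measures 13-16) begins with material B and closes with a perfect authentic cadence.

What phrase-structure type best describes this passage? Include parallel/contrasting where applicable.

The cadence pattern HC–PAC–HC–PAC is weak–strong twice, and phrases 3–4 restate phrases 1–2: a period heard twice, not a double period (which would end weakly at phrase 2).

repeated period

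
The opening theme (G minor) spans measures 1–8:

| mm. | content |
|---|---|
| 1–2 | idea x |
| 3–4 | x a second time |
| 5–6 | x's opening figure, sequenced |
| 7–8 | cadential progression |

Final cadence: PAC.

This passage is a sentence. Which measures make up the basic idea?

measures 1–2

The presentation of a sentence is the basic idea (bars 1–2) plus its repetition (measures 3-4); the basic idea is therefore mm. 1-2.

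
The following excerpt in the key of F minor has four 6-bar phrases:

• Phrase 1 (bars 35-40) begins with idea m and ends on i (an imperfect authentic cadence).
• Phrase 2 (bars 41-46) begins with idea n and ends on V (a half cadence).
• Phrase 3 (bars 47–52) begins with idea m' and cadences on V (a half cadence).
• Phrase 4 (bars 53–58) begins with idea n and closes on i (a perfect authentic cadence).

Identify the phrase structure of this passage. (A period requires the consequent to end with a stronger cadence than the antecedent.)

parallel double period

Four phrases in two halves: the first half (mm. 35-46) ends with a half cadence, the second (mm. 47–58) with a perfect authentic cadence — a large antecedent–consequent pair, i.e. a double period.
Phrase 3 begins with the same material as phrase 1, making it parallel.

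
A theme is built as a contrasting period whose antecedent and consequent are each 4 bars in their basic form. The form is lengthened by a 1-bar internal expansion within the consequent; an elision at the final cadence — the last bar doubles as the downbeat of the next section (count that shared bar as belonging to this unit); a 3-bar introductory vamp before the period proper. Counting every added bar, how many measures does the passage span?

Basic contrasting period: 4 + 4 = 8 bars.
8 (basic form) + 1 (internal expansion) + 3 (introduction) = 12.
The elision shares a bar with the next section but does not change this unit's count.

12 measures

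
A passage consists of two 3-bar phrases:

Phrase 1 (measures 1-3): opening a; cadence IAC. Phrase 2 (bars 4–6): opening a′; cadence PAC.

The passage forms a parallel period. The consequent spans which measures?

The antecedent is the phrase ending with the weaker cadence (imperfect authentic cadence, phrase 1) and the consequent the one ending more conclusively (perfect authentic cadence, phrase 2); the consequent is mm. 4–6.

measures 4–6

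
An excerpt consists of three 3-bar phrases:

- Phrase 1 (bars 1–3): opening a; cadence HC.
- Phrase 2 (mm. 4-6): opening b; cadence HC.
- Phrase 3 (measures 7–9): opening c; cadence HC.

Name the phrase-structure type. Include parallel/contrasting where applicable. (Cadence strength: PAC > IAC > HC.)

phrase group

The final phrase closes with a half cadence, which is not stronger than the preceding half cadence; the 3 phrases lack an overall antecedent–consequent design and so form a phrase group.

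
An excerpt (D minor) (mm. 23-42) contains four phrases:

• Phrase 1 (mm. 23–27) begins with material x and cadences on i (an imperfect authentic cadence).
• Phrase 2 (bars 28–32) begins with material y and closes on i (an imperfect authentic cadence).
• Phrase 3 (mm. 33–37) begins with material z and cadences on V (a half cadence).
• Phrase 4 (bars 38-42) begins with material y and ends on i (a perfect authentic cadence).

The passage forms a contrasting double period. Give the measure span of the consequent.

In a double period the four phrases pair into a large antecedent (phrases 1–2, ending imperfect authentic cadence) and a large consequent (phrases 3–4, ending perfect authentic cadence). The consequent spans bars 33–42.

measures 33–42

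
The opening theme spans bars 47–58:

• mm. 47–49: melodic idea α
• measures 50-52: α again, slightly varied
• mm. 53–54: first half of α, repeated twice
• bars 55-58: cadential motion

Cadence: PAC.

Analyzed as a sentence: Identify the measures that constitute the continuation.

After the presentation (measures 47-52), the continuation covers the fragmentation through the cadence: mm. 53-58.

measures 53–58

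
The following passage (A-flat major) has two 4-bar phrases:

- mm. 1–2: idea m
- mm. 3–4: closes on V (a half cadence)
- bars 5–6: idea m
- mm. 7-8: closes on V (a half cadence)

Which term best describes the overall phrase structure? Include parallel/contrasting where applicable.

Both phrases have the same opening (m) and the same cadence (half cadence): the second is a restatement, not a consequent, so this is a repeated phrase rather than a period.

repeated phrase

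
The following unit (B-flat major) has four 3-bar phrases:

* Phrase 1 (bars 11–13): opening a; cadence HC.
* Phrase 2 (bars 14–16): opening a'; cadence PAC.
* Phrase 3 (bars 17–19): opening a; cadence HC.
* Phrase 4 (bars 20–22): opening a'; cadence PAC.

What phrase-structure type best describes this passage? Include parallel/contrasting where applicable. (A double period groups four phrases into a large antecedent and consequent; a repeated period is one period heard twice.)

The cadence pattern HC–PAC–HC–PAC is weak–strong twice, and phrases 3–4 restate phrases 1–2: a period heard twice, not a double period (which would end weakly at phrase 2).

repeated period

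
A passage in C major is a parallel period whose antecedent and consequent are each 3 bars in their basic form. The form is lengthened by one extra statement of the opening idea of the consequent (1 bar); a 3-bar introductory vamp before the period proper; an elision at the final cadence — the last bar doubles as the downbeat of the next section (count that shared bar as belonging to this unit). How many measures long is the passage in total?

10 measures

Basic parallel period: 3 + 3 = 6 bars.
6 (basic form) + 1 (extra statement) + 3 (introduction) = 10.
The elision shares a bar with the next section but does not change this unit's count.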